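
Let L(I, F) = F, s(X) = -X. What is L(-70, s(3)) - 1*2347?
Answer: -2350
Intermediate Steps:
L(-70, s(3)) - 1*2347 = -1*3 - 1*2347 = -3 - 2347 = -2350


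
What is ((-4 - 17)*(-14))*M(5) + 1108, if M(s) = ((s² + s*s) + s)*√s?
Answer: 1108 + 16170*√5 ≈ 37265.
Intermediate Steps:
M(s) = √s*(s + 2*s²) (M(s) = ((s² + s²) + s)*√s = (2*s² + s)*√s = (s + 2*s²)*√s = √s*(s + 2*s²))
((-4 - 17)*(-14))*M(5) + 1108 = ((-4 - 17)*(-14))*(5^(3/2)*(1 + 2*5)) + 1108 = (-21*(-14))*((5*√5)*(1 + 10)) + 1108 = 294*((5*√5)*11) + 1108 = 294*(55*√5) + 1108 = 16170*√5 + 1108 = 1108 + 16170*√5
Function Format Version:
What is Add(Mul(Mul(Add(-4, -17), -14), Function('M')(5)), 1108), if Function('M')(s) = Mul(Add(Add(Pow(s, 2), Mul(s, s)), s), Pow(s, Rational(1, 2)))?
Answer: Add(1108, Mul(16170, Pow(5, Rational(1, 2)))) ≈ 37265.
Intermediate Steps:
Function('M')(s) = Mul(Pow(s, Rational(1, 2)), Add(s, Mul(2, Pow(s, 2)))) (Function('M')(s) = Mul(Add(Add(Pow(s, 2), Pow(s, 2)), s), Pow(s, Rational(1, 2))) = Mul(Add(Mul(2, Pow(s, 2)), s), Pow(s, Rational(1, 2))) = Mul(Add(s, Mul(2, Pow(s, 2))), Pow(s, Rational(1, 2))) = Mul(Pow(s, Rational(1, 2)), Add(s, Mul(2, Pow(s, 2)))))
Add(Mul(Mul(Add(-4, -17), -14), Function('M')(5)), 1108) = Add(Mul(Mul(Add(-4, -17), -14), Mul(Pow(5, Rational(3, 2)), Add(1, Mul(2, 5)))), 1108) = Add(Mul(Mul(-21, -14), Mul(Mul(5, Pow(5, Rational(1, 2))), Add(1, 10))), 1108) = Add(Mul(294, Mul(Mul(5, Pow(5, Rational(1, 2))), 11)), 1108) = Add(Mul(294, Mul(55, Pow(5, Rational(1, 2)))), 1108) = Add(Mul(16170, Pow(5, Rational(1, 2))), 1108) = Add(1108, Mul(16170, Pow(5, Rational(1, 2))))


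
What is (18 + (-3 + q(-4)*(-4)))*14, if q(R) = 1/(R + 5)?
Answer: 154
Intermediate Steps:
q(R) = 1/(5 + R)
(18 + (-3 + q(-4)*(-4)))*14 = (18 + (-3 - 4/(5 - 4)))*14 = (18 + (-3 - 4/1))*14 = (18 + (-3 + 1*(-4)))*14 = (18 + (-3 - 4))*14 = (18 - 7)*14 = 11*14 = 154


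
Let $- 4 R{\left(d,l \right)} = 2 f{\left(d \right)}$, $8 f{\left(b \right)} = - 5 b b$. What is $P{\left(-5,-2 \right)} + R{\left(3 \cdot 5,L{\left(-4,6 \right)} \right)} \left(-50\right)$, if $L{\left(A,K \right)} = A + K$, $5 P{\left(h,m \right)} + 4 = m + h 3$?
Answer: $- \frac{140793}{40} \approx -3519.8$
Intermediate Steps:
$P{\left(h,m \right)} = - \frac{4}{5} + \frac{m}{5} + \frac{3 h}{5}$ ($P{\left(h,m \right)} = - \frac{4}{5} + \frac{m + h 3}{5} = - \frac{4}{5} + \frac{m + 3 h}{5} = - \frac{4}{5} + \left(\frac{m}{5} + \frac{3 h}{5}\right) = - \frac{4}{5} + \frac{m}{5} + \frac{3 h}{5}$)
$f{\left(b \right)} = - \frac{5 b^{2}}{8}$ ($f{\left(b \right)} = \frac{- 5 b b}{8} = \frac{\left(-5\right) b^{2}}{8} = - \frac{5 b^{2}}{8}$)
$R{\left(d,l \right)} = \frac{5 d^{2}}{16}$ ($R{\left(d,l \right)} = - \frac{2 \left(- \frac{5 d^{2}}{8}\right)}{4} = - \frac{\left(- \frac{5}{4}\right) d^{2}}{4} = \frac{5 d^{2}}{16}$)
$P{\left(-5,-2 \right)} + R{\left(3 \cdot 5,L{\left(-4,6 \right)} \right)} \left(-50\right) = \left(- \frac{4}{5} + \frac{1}{5} \left(-2\right) + \frac{3}{5} \left(-5\right)\right) + \frac{5 \left(3 \cdot 5\right)^{2}}{16} \left(-50\right) = \left(- \frac{4}{5} - \frac{2}{5} - 3\right) + \frac{5 \cdot 15^{2}}{16} \left(-50\right) = - \frac{21}{5} + \frac{5}{16} \cdot 225 \left(-50\right) = - \frac{21}{5} + \frac{1125}{16} \left(-50\right) = - \frac{21}{5} - \frac{28125}{8} = - \frac{140793}{40}$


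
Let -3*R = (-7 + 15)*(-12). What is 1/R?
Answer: 1/32 ≈ 0.031250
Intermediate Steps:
R = 32 (R = -(-7 + 15)*(-12)/3 = -8*(-12)/3 = -⅓*(-96) = 32)
1/R = 1/32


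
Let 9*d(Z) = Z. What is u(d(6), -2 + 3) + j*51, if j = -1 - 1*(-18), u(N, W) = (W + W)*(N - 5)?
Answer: 2575/3 ≈ 858.33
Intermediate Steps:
d(Z) = Z/9
u(N, W) = 2*W*(-5 + N) (u(N, W) = (2*W)*(-5 + N) = 2*W*(-5 + N))
j = 17 (j = -1 + 18 = 17)
u(d(6), -2 + 3) + j*51 = 2*(-2 + 3)*(-5 + (⅑)*6) + 17*51 = 2*1*(-5 + ⅔) + 867 = 2*1*(-13/3) + 867 = -26/3 + 867 = 2575/3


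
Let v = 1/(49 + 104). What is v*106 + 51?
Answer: 7909/153 ≈ 51.693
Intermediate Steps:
v = 1/153 ≈ 0.0065359
v*106 + 51 = (1/153)*106 + 51 = 106/153 + 51 = 7909/153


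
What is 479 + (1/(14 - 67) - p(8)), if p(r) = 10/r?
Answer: 101279/212 ≈ 477.73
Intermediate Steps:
479 + (1/(14 - 67) - p(8)) = 479 + (1/(14 - 67) - 10/8) = 479 + (1/(-53) - 10/8) = 479 + (-1/53 - 1*5/4) = 479 + (-1/53 - 5/4) = 479 - 269/212 = 101279/212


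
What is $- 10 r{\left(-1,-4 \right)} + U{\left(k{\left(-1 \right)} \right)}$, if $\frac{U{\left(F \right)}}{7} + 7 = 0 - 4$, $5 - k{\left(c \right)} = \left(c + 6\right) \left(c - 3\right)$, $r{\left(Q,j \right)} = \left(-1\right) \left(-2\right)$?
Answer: $-97$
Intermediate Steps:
$r{\left(Q,j \right)} = 2$
$k{\left(c \right)} = 5 - \left(-3 + c\right) \left(6 + c\right)$ ($k{\left(c \right)} = 5 - \left(c + 6\right) \left(c - 3\right) = 5 - \left(6 + c\right) \left(-3 + c\right) = 5 - \left(-3 + c\right) \left(6 + c\right)$)
$U{\left(F \right)} = -77$ ($U{\left(F \right)} = -49 + 7 \left(0 - 4\right) = -49 + 7 \left(-4\right) = -49 - 28 = -77$)
$- 10 r{\left(-1,-4 \right)} + U{\left(k{\left(-1 \right)} \right)} = \left(-10\right) 2 - 77 = -20 - 77 = -97$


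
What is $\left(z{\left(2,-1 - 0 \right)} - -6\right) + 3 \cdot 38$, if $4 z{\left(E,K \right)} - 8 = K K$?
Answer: $\frac{489}{4} \approx 122.25$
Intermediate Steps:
$z{\left(E,K \right)} = 2 + \frac{K^{2}}{4}$ ($z{\left(E,K \right)} = 2 + \frac{K K}{4} = 2 + \frac{K^{2}}{4}$)
$\left(z{\left(2,-1 - 0 \right)} - -6\right) + 3 \cdot 38 = \left(\left(2 + \frac{\left(-1 - 0\right)^{2}}{4}\right) - -6\right) + 3 \cdot 38 = \left(\left(2 + \frac{\left(-1 + 0\right)^{2}}{4}\right) + 6\right) + 114 = \left(\left(2 + \frac{\left(-1\right)^{2}}{4}\right) + 6\right) + 114 = \left(\left(2 + \frac{1}{4} \cdot 1\right) + 6\right) + 114 = \left(\left(2 + \frac{1}{4}\right) + 6\right) + 114 = \left(\frac{9}{4} + 6\right) + 114 = \frac{33}{4} + 114 = \frac{489}{4}$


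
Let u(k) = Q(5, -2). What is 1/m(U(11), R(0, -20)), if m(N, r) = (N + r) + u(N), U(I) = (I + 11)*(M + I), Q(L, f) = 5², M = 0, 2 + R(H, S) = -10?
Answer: 1/255 ≈ 0.0039216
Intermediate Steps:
R(H, S) = -12 (R(H, S) = -2 - 10 = -12)
Q(L, f) = 25
u(k) = 25
U(I) = I*(11 + I) (U(I) = (I + 11)*(0 + I) = (11 + I)*I = I*(11 + I))
m(N, r) = 25 + N + r (m(N, r) = (N + r) + 25 = 25 + N + r)
1/m(U(11), R(0, -20)) = 1/(25 + 11*(11 + 11) - 12) = 1/(25 + 11*22 - 12) = 1/(25 + 242 - 12) = 1/255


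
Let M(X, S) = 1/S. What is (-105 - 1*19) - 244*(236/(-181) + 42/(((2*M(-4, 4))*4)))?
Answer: -892304/181 ≈ -4929.9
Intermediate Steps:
(-105 - 1*19) - 244*(236/(-181) + 42/(((2*M(-4, 4))*4))) = (-105 - 1*19) - 244*(236/(-181) + 42/(((2/4)*4))) = (-105 - 19) - 244*(236*(-1/181) + 42/(((2*(¼))*4))) = -124 - 244*(-236/181 + 42/(((½)*4))) = -124 - 244*(-236/181 + 42/2) = -124 - 244*(-236/181 + 42*(½)) = -124 - 244*(-236/181 + 21) = -124 - 244*3565/181 = -124 - 869860/181 = -892304/181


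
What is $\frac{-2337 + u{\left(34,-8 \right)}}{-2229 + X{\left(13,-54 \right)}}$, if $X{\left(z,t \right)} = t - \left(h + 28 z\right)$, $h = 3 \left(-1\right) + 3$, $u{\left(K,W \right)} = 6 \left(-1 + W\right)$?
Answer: $\frac{2391}{2647} \approx 0.90329$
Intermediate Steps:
$u{\left(K,W \right)} = -6 + 6 W$
$h = 0$ ($h = -3 + 3 = 0$)
$X{\left(z,t \right)} = t - 28 z$
$\frac{-2337 + u{\left(34,-8 \right)}}{-2229 + X{\left(13,-54 \right)}} = \frac{-2337 + \left(-6 + 6 \left(-8\right)\right)}{-2229 - 418} = \frac{-2337 - 54}{-2229 - 418} = - \frac{2391}{-2647} = \left(-2391\right) \left(- \frac{1}{2647}\right) = \frac{2391}{2647}$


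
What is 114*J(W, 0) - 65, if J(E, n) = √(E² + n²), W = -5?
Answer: 505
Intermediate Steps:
114*J(W, 0) - 65 = 114*√((-5)² + 0²) - 65 = 114*√(25 + 0) - 65 = 114*√25 - 65 = 114*5 - 65 = 570 - 65 = 505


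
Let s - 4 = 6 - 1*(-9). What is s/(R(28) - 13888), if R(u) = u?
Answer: -19/13860 ≈ -0.0013709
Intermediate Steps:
s = 19 (s = 4 + (6 - 1*(-9)) = 4 + (6 + 9) = 4 + 15 = 19)
s/(R(28) - 13888) = 19/(28 - 13888) = 19/(-13860) = 19*(-1/13860) = -19/13860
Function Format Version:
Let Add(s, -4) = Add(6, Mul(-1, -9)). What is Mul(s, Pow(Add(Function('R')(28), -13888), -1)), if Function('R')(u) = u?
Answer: Rational(-19, 13860) ≈ -0.0013709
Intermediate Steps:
s = 19 (s = Add(4, Add(6, Mul(-1, -9))) = Add(4, Add(6, 9)) = Add(4, 15) = 19)
Mul(s, Pow(Add(Function('R')(28), -13888), -1)) = Mul(19, Pow(Add(28, -13888), -1)) = Mul(19, Pow(-13860, -1)) = Mul(19, Rational(-1, 13860)) = Rational(-19, 13860)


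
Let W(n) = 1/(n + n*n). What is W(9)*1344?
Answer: 224/15 ≈ 14.933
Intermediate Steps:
W(n) = 1/(n + n²)
W(9)*1344 = (1/(9*(1 + 9)))*1344 = ((⅑)/10)*1344 = ((⅑)*(⅒))*1344 = (1/90)*1344 = 224/15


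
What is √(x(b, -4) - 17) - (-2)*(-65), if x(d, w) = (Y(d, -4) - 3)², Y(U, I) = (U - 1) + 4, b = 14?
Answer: -130 + √179 ≈ -116.62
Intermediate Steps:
Y(U, I) = 3 + U (Y(U, I) = (-1 + U) + 4 = 3 + U)
x(d, w) = d² (x(d, w) = ((3 + d) - 3)² = d²)
√(x(b, -4) - 17) - (-2)*(-65) = √(14² - 17) - (-2)*(-65) = √(196 - 17) - 1*130 = √179 - 130 = -130 + √179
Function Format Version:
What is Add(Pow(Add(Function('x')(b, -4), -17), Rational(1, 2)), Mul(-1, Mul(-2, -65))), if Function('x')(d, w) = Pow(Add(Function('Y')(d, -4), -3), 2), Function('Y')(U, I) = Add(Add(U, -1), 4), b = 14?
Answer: Add(-130, Pow(179, Rational(1, 2))) ≈ -116.62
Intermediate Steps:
Function('Y')(U, I) = Add(3, U) (Function('Y')(U, I) = Add(Add(-1, U), 4) = Add(3, U))
Function('x')(d, w) = Pow(d, 2) (Function('x')(d, w) = Pow(Add(Add(3, d), -3), 2) = Pow(d, 2))
Add(Pow(Add(Function('x')(b, -4), -17), Rational(1, 2)), Mul(-1, Mul(-2, -65))) = Add(Pow(Add(Pow(14, 2), -17), Rational(1, 2)), Mul(-1, Mul(-2, -65))) = Add(Pow(Add(196, -17), Rational(1, 2)), Mul(-1, 130)) = Add(Pow(179, Rational(1, 2)), -130) = Add(-130, Pow(179, Rational(1, 2)))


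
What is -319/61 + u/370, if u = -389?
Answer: -141759/22570 ≈ -6.2809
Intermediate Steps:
-319/61 + u/370 = -319/61 - 389/370 = -141759/22570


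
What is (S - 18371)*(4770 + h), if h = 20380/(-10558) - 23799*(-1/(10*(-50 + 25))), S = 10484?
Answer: -48639326798073/1319750 ≈ -3.6855e+7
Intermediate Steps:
h = -128182421/1319750 (h = 20380*(-1/10558) - 23799/((-25*(-10))) = -10190/5279 - 23799/250 = -128182421/1319750 ≈ -97.126)
(S - 18371)*(4770 + h) = (10484 - 18371)*(4770 - 128182421/1319750) = -7887*6167025079/1319750 = -48639326798073/1319750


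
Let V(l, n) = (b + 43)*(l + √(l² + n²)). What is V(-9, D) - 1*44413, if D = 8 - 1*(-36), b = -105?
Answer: -43855 - 62*√2017 ≈ -46640.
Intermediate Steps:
D = 44 (D = 8 + 36 = 44)
V(l, n) = -62*l - 62*√(l² + n²) (V(l, n) = (-105 + 43)*(l + √(l² + n²)) = -62*(l + √(l² + n²)) = -62*l - 62*√(l² + n²))
V(-9, D) - 1*44413 = (-62*(-9) - 62*√((-9)² + 44²)) - 1*44413 = (558 - 62*√(81 + 1936)) - 44413 = (558 - 62*√2017) - 44413 = -43855 - 62*√2017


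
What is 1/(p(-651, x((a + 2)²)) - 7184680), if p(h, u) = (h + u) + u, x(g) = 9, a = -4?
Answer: -1/7185313 ≈ -1.3917e-7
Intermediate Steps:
p(h, u) = h + 2*u
1/(p(-651, x((a + 2)²)) - 7184680) = 1/((-651 + 2*9) - 7184680) = 1/((-651 + 18) - 7184680) = 1/(-633 - 7184680) = 1/(-7185313) = -1/7185313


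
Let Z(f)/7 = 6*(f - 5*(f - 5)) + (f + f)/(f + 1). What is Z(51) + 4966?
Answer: -65995/26 ≈ -2538.3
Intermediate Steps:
Z(f) = 1050 - 168*f + 14*f/(1 + f) (Z(f) = 7*(6*(f - 5*(f - 5)) + (f + f)/(f + 1)) = 7*(6*(f - 5*(-5 + f)) + (2*f)/(1 + f)) = 7*(6*(f + (25 - 5*f)) + 2*f/(1 + f)) = 7*(6*(25 - 4*f) + 2*f/(1 + f)) = 7*((150 - 24*f) + 2*f/(1 + f)) = 7*(150 - 24*f + 2*f/(1 + f)) = 1050 - 168*f + 14*f/(1 + f))
Z(51) + 4966 = 14*(75 - 12*51² + 64*51)/(1 + 51) + 4966 = 14*(75 - 12*2601 + 3264)/52 + 4966 = 14*(1/52)*(75 - 31212 + 3264) + 4966 = 14*(1/52)*(-27873) + 4966 = -195111/26 + 4966 = -65995/26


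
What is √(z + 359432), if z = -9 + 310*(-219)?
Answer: √291533 ≈ 539.94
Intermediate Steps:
z = -67899 (z = -9 - 67890 = -67899)
√(z + 359432) = √(-67899 + 359432) = √291533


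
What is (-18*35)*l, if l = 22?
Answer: -13860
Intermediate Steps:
(-18*35)*l = -18*35*22 = -630*22 = -13860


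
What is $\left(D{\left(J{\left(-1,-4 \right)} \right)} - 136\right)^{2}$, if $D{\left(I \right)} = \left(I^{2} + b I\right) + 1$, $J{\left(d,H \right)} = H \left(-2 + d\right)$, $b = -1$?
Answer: $9$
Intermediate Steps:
$D{\left(I \right)} = 1 + I^{2} - I$ ($D{\left(I \right)} = \left(I^{2} - I\right) + 1 = 1 + I^{2} - I$)
$\left(D{\left(J{\left(-1,-4 \right)} \right)} - 136\right)^{2} = \left(\left(1 + \left(- 4 \left(-2 - 1\right)\right)^{2} - - 4 \left(-2 - 1\right)\right) - 136\right)^{2} = \left(\left(1 + \left(\left(-4\right) \left(-3\right)\right)^{2} - \left(-4\right) \left(-3\right)\right) - 136\right)^{2} = \left(\left(1 + 12^{2} - 12\right) - 136\right)^{2} = \left(\left(1 + 144 - 12\right) - 136\right)^{2} = \left(133 - 136\right)^{2} = \left(-3\right)^{2} = 9$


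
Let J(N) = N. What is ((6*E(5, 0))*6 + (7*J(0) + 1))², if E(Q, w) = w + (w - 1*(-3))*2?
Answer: 47089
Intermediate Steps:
E(Q, w) = 6 + 3*w (E(Q, w) = w + (w + 3)*2 = w + (3 + w)*2 = w + (6 + 2*w) = 6 + 3*w)
((6*E(5, 0))*6 + (7*J(0) + 1))² = ((6*(6 + 3*0))*6 + (7*0 + 1))² = ((6*(6 + 0))*6 + (0 + 1))² = ((6*6)*6 + 1)² = (36*6 + 1)² = (216 + 1)² = 217² = 47089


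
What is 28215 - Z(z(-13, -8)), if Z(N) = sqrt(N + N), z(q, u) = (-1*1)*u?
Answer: 28211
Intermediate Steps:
z(q, u) = -u
Z(N) = sqrt(2)*sqrt(N) (Z(N) = sqrt(2*N) = sqrt(2)*sqrt(N))
28215 - Z(z(-13, -8)) = 28215 - sqrt(2)*sqrt(-1*(-8)) = 28215 - sqrt(2)*sqrt(8) = 28215 - sqrt(2)*2*sqrt(2) = 28215 - 1*4 = 28215 - 4 = 28211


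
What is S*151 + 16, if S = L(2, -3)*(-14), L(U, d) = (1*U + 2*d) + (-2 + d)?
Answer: 19042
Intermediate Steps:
L(U, d) = -2 + U + 3*d (L(U, d) = (U + 2*d) + (-2 + d) = -2 + U + 3*d)
S = 126 (S = (-2 + 2 + 3*(-3))*(-14) = (-2 + 2 - 9)*(-14) = -9*(-14) = 126)
S*151 + 16 = 126*151 + 16 = 19026 + 16 = 19042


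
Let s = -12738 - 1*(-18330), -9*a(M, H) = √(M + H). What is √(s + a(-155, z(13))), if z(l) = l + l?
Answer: √(50328 - I*√129)/3 ≈ 74.78 - 0.008438*I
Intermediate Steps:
z(l) = 2*l
a(M, H) = -√(H + M)/9 (a(M, H) = -√(M + H)/9 = -√(H + M)/9)
s = 5592 (s = -12738 + 18330 = 5592)
√(s + a(-155, z(13))) = √(5592 - √(2*13 - 155)/9) = √(5592 - √(26 - 155)/9) = √(5592 - I*√129/9)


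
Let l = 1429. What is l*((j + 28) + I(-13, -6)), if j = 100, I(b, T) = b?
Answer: 164335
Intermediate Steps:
l*((j + 28) + I(-13, -6)) = 1429*((100 + 28) - 13) = 1429*(128 - 13) = 1429*115 = 164335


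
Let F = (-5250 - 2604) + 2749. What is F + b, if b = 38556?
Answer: 33451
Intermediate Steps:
F = -5105 (F = -7854 + 2749 = -5105)
F + b = -5105 + 38556 = 33451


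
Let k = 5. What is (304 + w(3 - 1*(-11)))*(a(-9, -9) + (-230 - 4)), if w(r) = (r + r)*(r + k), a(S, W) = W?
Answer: -203148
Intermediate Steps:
w(r) = 2*r*(5 + r) (w(r) = (r + r)*(r + 5) = (2*r)*(5 + r) = 2*r*(5 + r))
(304 + w(3 - 1*(-11)))*(a(-9, -9) + (-230 - 4)) = (304 + 2*(3 - 1*(-11))*(5 + (3 - 1*(-11))))*(-9 + (-230 - 4)) = (304 + 2*(3 + 11)*(5 + (3 + 11)))*(-9 - 234) = (304 + 2*14*(5 + 14))*(-243) = (304 + 2*14*19)*(-243) = (304 + 532)*(-243) = 836*(-243) = -203148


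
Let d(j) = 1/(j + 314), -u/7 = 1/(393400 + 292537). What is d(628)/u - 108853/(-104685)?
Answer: -3385216103/32871090 ≈ -102.98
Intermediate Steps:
u = -1/97991 (u = -7/(393400 + 292537) = -7/685937 = -7*1/685937 = -1/97991 ≈ -1.0205e-5)
d(j) = 1/(314 + j)
d(628)/u - 108853/(-104685) = 1/((314 + 628)*(-1/97991)) - 108853/(-104685) = -97991/942 - 108853*(-1/104685) = (1/942)*(-97991) + 108853/104685 = -97991/942 + 108853/104685 = -3385216103/32871090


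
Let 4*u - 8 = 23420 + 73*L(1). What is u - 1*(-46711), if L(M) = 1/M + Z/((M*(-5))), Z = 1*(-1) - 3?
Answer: 1052017/20 ≈ 52601.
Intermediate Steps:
Z = -4 (Z = -1 - 3 = -4)
L(M) = 9/(5*M) (L(M) = 1/M - 4*(-1/(5*M)) = 1/M - (-4)/(5*M) = 1/M + 4/(5*M) = 9/(5*M))
u = 117797/20 (u = 2 + (23420 + 73*((9/5)/1))/4 = 2 + (23420 + 73*((9/5)*1))/4 = 2 + (23420 + 73*(9/5))/4 = 2 + (23420 + 657/5)/4 = 2 + (¼)*(117757/5) = 2 + 117757/20 = 117797/20 ≈ 5889.9)
u - 1*(-46711) = 117797/20 - 1*(-46711) = 117797/20 + 46711 = 1052017/20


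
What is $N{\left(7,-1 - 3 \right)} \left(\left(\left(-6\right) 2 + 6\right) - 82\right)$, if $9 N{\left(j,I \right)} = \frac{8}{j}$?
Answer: $- \frac{704}{63} \approx -11.175$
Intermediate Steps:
$N{\left(j,I \right)} = \frac{8}{9 j}$ ($N{\left(j,I \right)} = \frac{8 \frac{1}{j}}{9} = \frac{8}{9 j}$)
$N{\left(7,-1 - 3 \right)} \left(\left(\left(-6\right) 2 + 6\right) - 82\right) = \frac{8}{9 \cdot 7} \left(\left(\left(-6\right) 2 + 6\right) - 82\right) = \frac{8}{9} \cdot \frac{1}{7} \left(\left(-12 + 6\right) - 82\right) = \frac{8 \left(-6 - 82\right)}{63} = \frac{8}{63} \left(-88\right) = - \frac{704}{63}$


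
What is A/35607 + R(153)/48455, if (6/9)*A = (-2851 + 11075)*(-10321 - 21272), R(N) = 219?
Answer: -572255146179/52282945 ≈ -10945.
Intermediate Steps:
A = -389731248 (A = 3*((-2851 + 11075)*(-10321 - 21272))/2 = 3*(8224*(-31593))/2 = (3/2)*(-259820832) = -389731248)
A/35607 + R(153)/48455 = -389731248/35607 + 219/48455 = -389731248*1/35607 + 219*(1/48455) = -129910416/11869 + 219/48455 = -572255146179/52282945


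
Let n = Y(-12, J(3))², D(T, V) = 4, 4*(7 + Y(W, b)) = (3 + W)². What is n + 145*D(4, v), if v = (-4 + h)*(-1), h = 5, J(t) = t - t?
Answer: 12089/16 ≈ 755.56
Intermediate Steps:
J(t) = 0
Y(W, b) = -7 + (3 + W)²/4
v = -1 (v = (-4 + 5)*(-1) = 1*(-1) = -1)
n = 2809/16 (n = (-7 + (3 - 12)²/4)² = (-7 + (¼)*(-9)²)² = (-7 + (¼)*81)² = (-7 + 81/4)² = (53/4)² = 2809/16 ≈ 175.56)
n + 145*D(4, v) = 2809/16 + 145*4 = 2809/16 + 580 = 12089/16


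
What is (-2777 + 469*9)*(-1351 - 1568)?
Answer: -4215036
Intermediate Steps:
(-2777 + 469*9)*(-1351 - 1568) = (-2777 + 4221)*(-2919) = 1444*(-2919) = -4215036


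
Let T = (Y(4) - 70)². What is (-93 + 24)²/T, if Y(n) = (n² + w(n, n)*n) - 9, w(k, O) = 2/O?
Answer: 4761/3721 ≈ 1.2795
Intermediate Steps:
Y(n) = -7 + n² (Y(n) = (n² + (2/n)*n) - 9 = (n² + 2) - 9 = (2 + n²) - 9 = -7 + n²)
T = 3721 (T = ((-7 + 4²) - 70)² = ((-7 + 16) - 70)² = (9 - 70)² = (-61)² = 3721)
(-93 + 24)²/T = (-93 + 24)²/3721 = (-69)²*(1/3721) = 4761*(1/3721) = 4761/3721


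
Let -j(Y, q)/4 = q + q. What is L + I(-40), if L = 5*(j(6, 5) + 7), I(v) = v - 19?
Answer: -224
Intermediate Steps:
j(Y, q) = -8*q (j(Y, q) = -4*(q + q) = -8*q)
I(v) = -19 + v
L = -165 (L = 5*(-8*5 + 7) = 5*(-40 + 7) = 5*(-33) = -165)
L + I(-40) = -165 + (-19 - 40) = -165 - 59 = -224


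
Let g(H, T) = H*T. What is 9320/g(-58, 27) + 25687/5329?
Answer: -4720219/4172607 ≈ -1.1312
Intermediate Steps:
9320/g(-58, 27) + 25687/5329 = 9320/((-58*27)) + 25687/5329 = 9320/(-1566) + 25687*(1/5329) = 9320*(-1/1566) + 25687/5329 = -4660/783 + 25687/5329 = -4720219/4172607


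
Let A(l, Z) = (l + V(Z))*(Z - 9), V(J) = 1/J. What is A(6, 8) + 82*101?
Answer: 66207/8 ≈ 8275.9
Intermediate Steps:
V(J) = 1/J
A(l, Z) = (-9 + Z)*(l + 1/Z) (A(l, Z) = (l + 1/Z)*(Z - 9) = (l + 1/Z)*(-9 + Z) = (-9 + Z)*(l + 1/Z))
A(6, 8) + 82*101 = (1 - 9*6 - 9/8 + 8*6) + 82*101 = (1 - 54 - 9*1/8 + 48) + 8282 = (1 - 54 - 9/8 + 48) + 8282 = -49/8 + 8282 = 66207/8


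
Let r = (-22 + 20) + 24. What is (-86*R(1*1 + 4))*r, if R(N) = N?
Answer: -9460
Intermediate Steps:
r = 22 (r = -2 + 24 = 22)
(-86*R(1*1 + 4))*r = -86*(1*1 + 4)*22 = -86*(1 + 4)*22 = -86*5*22 = -430*22 = -9460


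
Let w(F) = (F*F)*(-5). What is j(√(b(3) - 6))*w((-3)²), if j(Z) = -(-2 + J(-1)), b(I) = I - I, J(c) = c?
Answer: -1215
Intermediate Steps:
b(I) = 0
w(F) = -5*F² (w(F) = F²*(-5) = -5*F²)
j(Z) = 3 (j(Z) = -(-2 - 1) = -1*(-3) = 3)
j(√(b(3) - 6))*w((-3)²) = 3*(-5*((-3)²)²) = 3*(-5*9²) = 3*(-5*81) = 3*(-405) = -1215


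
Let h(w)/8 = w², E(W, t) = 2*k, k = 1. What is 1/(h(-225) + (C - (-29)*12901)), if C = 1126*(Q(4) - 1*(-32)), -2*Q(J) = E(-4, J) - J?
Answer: 1/816287 ≈ 1.2251e-6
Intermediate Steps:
E(W, t) = 2 (E(W, t) = 2*1 = 2)
Q(J) = -1 + J/2 (Q(J) = -(2 - J)/2 = -1 + J/2)
C = 37158 (C = 1126*((-1 + (½)*4) - 1*(-32)) = 1126*((-1 + 2) + 32) = 1126*(1 + 32) = 1126*33 = 37158)
h(w) = 8*w²
1/(h(-225) + (C - (-29)*12901)) = 1/(8*(-225)² + (37158 - (-29)*12901)) = 1/(8*50625 + (37158 - 1*(-374129))) = 1/(405000 + (37158 + 374129)) = 1/(405000 + 411287) = 1/816287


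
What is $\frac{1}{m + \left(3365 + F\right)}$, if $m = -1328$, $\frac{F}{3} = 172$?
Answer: $\frac{1}{2553} \approx 0.0003917$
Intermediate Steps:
$F = 516$ ($F = 3 \cdot 172 = 516$)
$\frac{1}{m + \left(3365 + F\right)} = \frac{1}{-1328 + \left(3365 + 516\right)} = \frac{1}{-1328 + 3881} = \frac{1}{2553}$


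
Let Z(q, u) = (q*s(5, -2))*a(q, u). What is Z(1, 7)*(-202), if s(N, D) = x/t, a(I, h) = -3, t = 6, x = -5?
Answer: -505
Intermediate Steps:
s(N, D) = -5/6
Z(q, u) = 5*q/2 (Z(q, u) = (q*(-5/6))*(-3) = -5*q/6*(-3) = 5*q/2)
Z(1, 7)*(-202) = ((5/2)*1)*(-202) = (5/2)*(-202) = -505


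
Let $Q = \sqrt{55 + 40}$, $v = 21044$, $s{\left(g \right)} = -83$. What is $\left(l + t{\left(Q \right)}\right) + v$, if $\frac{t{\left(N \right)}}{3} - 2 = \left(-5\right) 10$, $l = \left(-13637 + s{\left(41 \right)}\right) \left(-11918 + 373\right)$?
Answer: $158418300$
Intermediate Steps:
$Q = \sqrt{95} \approx 9.7468$
$l = 158397400$ ($l = \left(-13637 - 83\right) \left(-11918 + 373\right) = \left(-13720\right) \left(-11545\right) = 158397400$)
$t{\left(N \right)} = -144$ ($t{\left(N \right)} = 6 + 3 \left(\left(-5\right) 10\right) = 6 + 3 \left(-50\right) = 6 - 150 = -144$)
$\left(l + t{\left(Q \right)}\right) + v = \left(158397400 - 144\right) + 21044 = 158397256 + 21044 = 158418300$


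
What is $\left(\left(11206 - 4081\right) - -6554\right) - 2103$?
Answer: $11576$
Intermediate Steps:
$\left(\left(11206 - 4081\right) - -6554\right) - 2103 = \left(7125 + \left(-1813 + 8367\right)\right) - 2103 = \left(7125 + 6554\right) - 2103 = 13679 - 2103 = 11576$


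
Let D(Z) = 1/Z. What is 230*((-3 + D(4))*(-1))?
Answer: 1265/2 ≈ 632.50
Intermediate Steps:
D(Z) = 1/Z
230*((-3 + D(4))*(-1)) = 230*((-3 + 1/4)*(-1)) = 230*((-3 + ¼)*(-1)) = 230*(-11/4*(-1)) = 230*(11/4) = 1265/2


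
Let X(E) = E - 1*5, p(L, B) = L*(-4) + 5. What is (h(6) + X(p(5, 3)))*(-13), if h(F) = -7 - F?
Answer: 429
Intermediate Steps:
p(L, B) = 5 - 4*L (p(L, B) = -4*L + 5 = 5 - 4*L)
X(E) = -5 + E (X(E) = E - 5 = -5 + E)
(h(6) + X(p(5, 3)))*(-13) = ((-7 - 1*6) + (-5 + (5 - 4*5)))*(-13) = ((-7 - 6) + (-5 + (5 - 20)))*(-13) = (-13 + (-5 - 15))*(-13) = (-13 - 20)*(-13) = -33*(-13) = 429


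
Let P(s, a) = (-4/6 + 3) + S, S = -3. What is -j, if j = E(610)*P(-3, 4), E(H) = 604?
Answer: 1208/3 ≈ 402.67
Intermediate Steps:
P(s, a) = -⅔ (P(s, a) = (-4/6 + 3) - 3 = (-4*⅙ + 3) - 3 = (-⅔ + 3) - 3 = 7/3 - 3 = -⅔)
j = -1208/3 (j = 604*(-⅔) = -1208/3 ≈ -402.67)
-j = -1*(-1208/3) = 1208/3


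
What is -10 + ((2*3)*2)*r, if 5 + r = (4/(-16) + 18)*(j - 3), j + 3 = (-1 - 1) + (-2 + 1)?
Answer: -1987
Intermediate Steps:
j = -6 (j = -3 + ((-1 - 1) + (-2 + 1)) = -3 + (-2 - 1) = -3 - 3 = -6)
r = -659/4 (r = -5 + (4/(-16) + 18)*(-6 - 3) = -5 + (4*(-1/16) + 18)*(-9) = -5 + (-¼ + 18)*(-9) = -5 + (71/4)*(-9) = -5 - 639/4 = -659/4 ≈ -164.75)
-10 + ((2*3)*2)*r = -10 + ((2*3)*2)*(-659/4) = -10 + (6*2)*(-659/4) = -10 + 12*(-659/4) = -10 - 1977 = -1987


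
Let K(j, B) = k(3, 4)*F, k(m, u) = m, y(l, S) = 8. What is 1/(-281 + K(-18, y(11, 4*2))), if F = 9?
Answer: -1/254 ≈ -0.0039370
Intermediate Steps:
K(j, B) = 27 (K(j, B) = 3*9 = 27)
1/(-281 + K(-18, y(11, 4*2))) = 1/(-281 + 27) = 1/(-254) = -1/254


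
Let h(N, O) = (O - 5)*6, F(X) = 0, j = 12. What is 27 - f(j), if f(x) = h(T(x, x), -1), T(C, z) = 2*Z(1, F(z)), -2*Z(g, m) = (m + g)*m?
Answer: 63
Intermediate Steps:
Z(g, m) = -m*(g + m)/2 (Z(g, m) = -(m + g)*m/2 = -(g + m)*m/2 = -m*(g + m)/2)
T(C, z) = 0 (T(C, z) = 2*(-1/2*0*(1 + 0)) = 2*(-1/2*0*1) = 2*0 = 0)
h(N, O) = -30 + 6*O (h(N, O) = (-5 + O)*6 = -30 + 6*O)
f(x) = -36 (f(x) = -30 + 6*(-1) = -30 - 6 = -36)
27 - f(j) = 27 - 1*(-36) = 27 + 36 = 63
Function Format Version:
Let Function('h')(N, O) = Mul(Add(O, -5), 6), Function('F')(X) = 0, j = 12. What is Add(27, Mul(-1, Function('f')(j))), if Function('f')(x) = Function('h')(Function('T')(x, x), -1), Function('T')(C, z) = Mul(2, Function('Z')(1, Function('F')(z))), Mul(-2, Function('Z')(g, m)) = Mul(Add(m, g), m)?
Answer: 63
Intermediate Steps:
Function('Z')(g, m) = Mul(Rational(-1, 2), m, Add(g, m)) (Function('Z')(g, m) = Mul(Rational(-1, 2), Mul(Add(m, g), m)) = Mul(Rational(-1, 2), Mul(Add(g, m), m)) = Mul(Rational(-1, 2), Mul(m, Add(g, m))) = Mul(Rational(-1, 2), m, Add(g, m)))
Function('T')(C, z) = 0 (Function('T')(C, z) = Mul(2, Mul(Rational(-1, 2), 0, Add(1, 0))) = Mul(2, Mul(Rational(-1, 2), 0, 1)) = Mul(2, 0) = 0)
Function('h')(N, O) = Add(-30, Mul(6, O)) (Function('h')(N, O) = Mul(Add(-5, O), 6) = Add(-30, Mul(6, O)))
Function('f')(x) = -36 (Function('f')(x) = Add(-30, Mul(6, -1)) = Add(-30, -6) = -36)
Add(27, Mul(-1, Function('f')(j))) = Add(27, Mul(-1, -36)) = Add(27, 36) = 63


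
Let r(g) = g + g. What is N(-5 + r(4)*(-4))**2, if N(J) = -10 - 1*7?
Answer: 289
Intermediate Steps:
r(g) = 2*g
N(J) = -17 (N(J) = -10 - 7 = -17)
N(-5 + r(4)*(-4))**2 = (-17)**2 = 289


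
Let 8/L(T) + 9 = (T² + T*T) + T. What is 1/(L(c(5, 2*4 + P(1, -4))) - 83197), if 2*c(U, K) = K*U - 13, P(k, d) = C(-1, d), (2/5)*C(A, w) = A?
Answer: -827/68803855 ≈ -1.2020e-5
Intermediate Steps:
C(A, w) = 5*A/2
P(k, d) = -5/2 (P(k, d) = (5/2)*(-1) = -5/2)
c(U, K) = -13/2 + K*U/2 (c(U, K) = (K*U - 13)/2 = (-13 + K*U)/2 = -13/2 + K*U/2)
L(T) = 8/(-9 + T + 2*T²) (L(T) = 8/(-9 + ((T² + T*T) + T)) = 8/(-9 + ((T² + T²) + T)) = 8/(-9 + (2*T² + T)) = 8/(-9 + (T + 2*T²)) = 8/(-9 + T + 2*T²))
1/(L(c(5, 2*4 + P(1, -4))) - 83197) = 1/(8/(-9 + (-13/2 + (½)*(2*4 - 5/2)*5) + 2*(-13/2 + (½)*(2*4 - 5/2)*5)²) - 83197) = 1/(8/(-9 + (-13/2 + (½)*(8 - 5/2)*5) + 2*(-13/2 + (½)*(8 - 5/2)*5)²) - 83197) = 1/(8/(-9 + (-13/2 + (½)*(11/2)*5) + 2*(-13/2 + (½)*(11/2)*5)²) - 83197) = 1/(8/(-9 + (-13/2 + 55/4) + 2*(-13/2 + 55/4)²) - 83197) = 1/(8/(-9 + 29/4 + 2*(29/4)²) - 83197) = 1/(8/(-9 + 29/4 + 2*(841/16)) - 83197) = 1/(8/(-9 + 29/4 + 841/8) - 83197) = 1/(8/(827/8) - 83197) = 1/(8*(8/827) - 83197) = 1/(64/827 - 83197) = 1/(-68803855/827) = -827/68803855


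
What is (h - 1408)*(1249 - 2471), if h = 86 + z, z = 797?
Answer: 641550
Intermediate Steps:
h = 883 (h = 86 + 797 = 883)
(h - 1408)*(1249 - 2471) = (883 - 1408)*(1249 - 2471) = -525*(-1222) = 641550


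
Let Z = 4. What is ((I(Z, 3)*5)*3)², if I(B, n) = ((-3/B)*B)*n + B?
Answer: 5625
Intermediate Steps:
I(B, n) = B - 3*n (I(B, n) = -3*n + B = B - 3*n)
((I(Z, 3)*5)*3)² = (((4 - 3*3)*5)*3)² = (((4 - 9)*5)*3)² = (-5*5*3)² = (-25*3)² = (-75)² = 5625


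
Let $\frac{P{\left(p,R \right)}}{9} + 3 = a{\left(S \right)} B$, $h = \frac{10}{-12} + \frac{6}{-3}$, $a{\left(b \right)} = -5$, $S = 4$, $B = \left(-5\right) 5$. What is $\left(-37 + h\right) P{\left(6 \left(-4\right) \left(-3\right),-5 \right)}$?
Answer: $-43737$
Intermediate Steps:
$B = -25$
$h = - \frac{17}{6}$ ($h = 10 \left(- \frac{1}{12}\right) + 6 \left(- \frac{1}{3}\right) = - \frac{5}{6} - 2 = - \frac{17}{6} \approx -2.8333$)
$P{\left(p,R \right)} = 1098$ ($P{\left(p,R \right)} = -27 + 9 \left(\left(-5\right) \left(-25\right)\right) = -27 + 9 \cdot 125 = -27 + 1125 = 1098$)
$\left(-37 + h\right) P{\left(6 \left(-4\right) \left(-3\right),-5 \right)} = \left(-37 - \frac{17}{6}\right) 1098 = \left(- \frac{239}{6}\right) 1098 = -43737$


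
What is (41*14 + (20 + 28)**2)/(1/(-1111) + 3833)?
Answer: 1598729/2129231 ≈ 0.75085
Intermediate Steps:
(41*14 + (20 + 28)**2)/(1/(-1111) + 3833) = (574 + 48**2)/(-1/1111 + 3833) = (574 + 2304)/(4258462/1111) = 2878*(1111/4258462) = 1598729/2129231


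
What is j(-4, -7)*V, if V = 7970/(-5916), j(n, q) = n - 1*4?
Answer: 15940/1479 ≈ 10.778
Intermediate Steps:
j(n, q) = -4 + n (j(n, q) = n - 4 = -4 + n)
V = -3985/2958 (V = 7970*(-1/5916) = -3985/2958 ≈ -1.3472)
j(-4, -7)*V = (-4 - 4)*(-3985/2958) = -8*(-3985/2958) = 15940/1479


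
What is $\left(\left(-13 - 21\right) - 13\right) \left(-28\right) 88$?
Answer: $115808$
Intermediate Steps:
$\left(\left(-13 - 21\right) - 13\right) \left(-28\right) 88 = \left(-34 - 13\right) \left(-28\right) 88 = \left(-47\right) \left(-28\right) 88 = 1316 \cdot 88 = 115808$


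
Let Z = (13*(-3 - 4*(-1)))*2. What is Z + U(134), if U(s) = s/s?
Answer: 27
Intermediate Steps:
Z = 26 (Z = (13*(-3 + 4))*2 = (13*1)*2 = 13*2 = 26)
U(s) = 1
Z + U(134) = 26 + 1 = 27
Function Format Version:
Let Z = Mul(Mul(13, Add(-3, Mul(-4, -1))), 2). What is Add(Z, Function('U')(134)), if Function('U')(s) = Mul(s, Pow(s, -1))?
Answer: 27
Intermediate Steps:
Z = 26 (Z = Mul(Mul(13, Add(-3, 4)), 2) = Mul(Mul(13, 1), 2) = Mul(13, 2) = 26)
Function('U')(s) = 1
Add(Z, Function('U')(134)) = Add(26, 1) = 27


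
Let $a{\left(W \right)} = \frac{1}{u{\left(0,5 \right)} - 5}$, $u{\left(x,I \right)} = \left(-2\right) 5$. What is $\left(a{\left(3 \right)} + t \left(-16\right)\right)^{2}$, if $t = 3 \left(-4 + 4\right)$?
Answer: $\frac{1}{225} \approx 0.0044444$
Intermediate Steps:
$u{\left(x,I \right)} = -10$
$a{\left(W \right)} = - \frac{1}{15}$ ($a{\left(W \right)} = \frac{1}{-10 - 5} = \frac{1}{-15} = - \frac{1}{15}$)
$t = 0$ ($t = 3 \cdot 0 = 0$)
$\left(a{\left(3 \right)} + t \left(-16\right)\right)^{2} = \left(- \frac{1}{15} + 0 \left(-16\right)\right)^{2} = \left(- \frac{1}{15} + 0\right)^{2} = \left(- \frac{1}{15}\right)^{2} = \frac{1}{225}$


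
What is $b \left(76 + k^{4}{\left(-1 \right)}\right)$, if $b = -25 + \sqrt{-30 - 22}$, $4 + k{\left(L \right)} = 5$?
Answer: $-1925 + 154 i \sqrt{13} \approx -1925.0 + 555.25 i$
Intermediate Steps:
$k{\left(L \right)} = 1$ ($k{\left(L \right)} = -4 + 5 = 1$)
$b = -25 + 2 i \sqrt{13}$ ($b = -25 + \sqrt{-52} = -25 + 2 i \sqrt{13} \approx -25.0 + 7.2111 i$)
$b \left(76 + k^{4}{\left(-1 \right)}\right) = \left(-25 + 2 i \sqrt{13}\right) \left(76 + 1^{4}\right) = \left(-25 + 2 i \sqrt{13}\right) \left(76 + 1\right) = \left(-25 + 2 i \sqrt{13}\right) 77 = -1925 + 154 i \sqrt{13}$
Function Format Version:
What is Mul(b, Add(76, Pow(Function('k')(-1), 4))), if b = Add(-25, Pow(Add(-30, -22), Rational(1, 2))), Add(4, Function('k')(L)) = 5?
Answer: Add(-1925, Mul(154, I, Pow(13, Rational(1, 2)))) ≈ Add(-1925.0, Mul(555.25, I))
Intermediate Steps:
Function('k')(L) = 1 (Function('k')(L) = Add(-4, 5) = 1)
b = Add(-25, Mul(2, I, Pow(13, Rational(1, 2)))) (b = Add(-25, Pow(-52, Rational(1, 2))) = Add(-25, Mul(2, I, Pow(13, Rational(1, 2)))) ≈ Add(-25.000, Mul(7.2111, I)))
Mul(b, Add(76, Pow(Function('k')(-1), 4))) = Mul(Add(-25, Mul(2, I, Pow(13, Rational(1, 2)))), Add(76, Pow(1, 4))) = Mul(Add(-25, Mul(2, I, Pow(13, Rational(1, 2)))), Add(76, 1)) = Mul(Add(-25, Mul(2, I, Pow(13, Rational(1, 2)))), 77) = Add(-1925, Mul(154, I, Pow(13, Rational(1, 2))))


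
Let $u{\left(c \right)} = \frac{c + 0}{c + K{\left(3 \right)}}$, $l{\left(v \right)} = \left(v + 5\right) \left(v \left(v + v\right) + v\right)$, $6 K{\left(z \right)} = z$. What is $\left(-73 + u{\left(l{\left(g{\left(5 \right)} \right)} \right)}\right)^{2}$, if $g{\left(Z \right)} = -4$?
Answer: $\frac{16851025}{3249} \approx 5186.5$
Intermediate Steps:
$K{\left(z \right)} = \frac{z}{6}$
$l{\left(v \right)} = \left(5 + v\right) \left(v + 2 v^{2}\right)$ ($l{\left(v \right)} = \left(5 + v\right) \left(v 2 v + v\right) = \left(5 + v\right) \left(2 v^{2} + v\right) = \left(5 + v\right) \left(v + 2 v^{2}\right)$)
$u{\left(c \right)} = \frac{c}{\frac{1}{2} + c}$ ($u{\left(c \right)} = \frac{c + 0}{c + \frac{1}{6} \cdot 3} = \frac{c}{c + \frac{1}{2}} = \frac{c}{\frac{1}{2} + c}$)
$\left(-73 + u{\left(l{\left(g{\left(5 \right)} \right)} \right)}\right)^{2} = \left(-73 + \frac{2 \left(- 4 \left(5 + 2 \left(-4\right)^{2} + 11 \left(-4\right)\right)\right)}{1 + 2 \left(- 4 \left(5 + 2 \left(-4\right)^{2} + 11 \left(-4\right)\right)\right)}\right)^{2} = \left(-73 + \frac{2 \left(- 4 \left(5 + 2 \cdot 16 - 44\right)\right)}{1 + 2 \left(- 4 \left(5 + 2 \cdot 16 - 44\right)\right)}\right)^{2} = \left(-73 + \frac{2 \left(- 4 \left(5 + 32 - 44\right)\right)}{1 + 2 \left(- 4 \left(5 + 32 - 44\right)\right)}\right)^{2} = \left(-73 + \frac{2 \left(\left(-4\right) \left(-7\right)\right)}{1 + 2 \left(\left(-4\right) \left(-7\right)\right)}\right)^{2} = \left(-73 + 2 \cdot 28 \frac{1}{1 + 2 \cdot 28}\right)^{2} = \left(-73 + 2 \cdot 28 \frac{1}{1 + 56}\right)^{2} = \left(-73 + 2 \cdot 28 \cdot \frac{1}{57}\right)^{2} = \left(-73 + \frac{56}{57}\right)^{2} = \left(- \frac{4105}{57}\right)^{2} = \frac{16851025}{3249}$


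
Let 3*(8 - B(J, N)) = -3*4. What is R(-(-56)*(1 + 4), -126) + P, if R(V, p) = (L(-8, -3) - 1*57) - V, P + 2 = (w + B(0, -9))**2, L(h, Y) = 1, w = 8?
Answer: 62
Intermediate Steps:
B(J, N) = 12 (B(J, N) = 8 - (-1)*4 = 8 - 1/3*(-12) = 8 + 4 = 12)
P = 398 (P = -2 + (8 + 12)**2 = -2 + 20**2 = -2 + 400 = 398)
R(V, p) = -56 - V (R(V, p) = (1 - 1*57) - V = (1 - 57) - V = -56 - V)
R(-(-56)*(1 + 4), -126) + P = (-56 - (-14)*(-4*(1 + 4))) + 398 = (-56 - (-14)*(-4*5)) + 398 = (-56 - (-14)*(-20)) + 398 = (-56 - 1*280) + 398 = (-56 - 280) + 398 = -336 + 398 = 62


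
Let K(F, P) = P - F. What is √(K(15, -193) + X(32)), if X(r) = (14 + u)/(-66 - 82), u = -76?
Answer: I*√1136714/74 ≈ 14.408*I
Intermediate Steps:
X(r) = 31/74 (X(r) = (14 - 76)/(-66 - 82) = -62/(-148) = -62*(-1/148) = 31/74)
√(K(15, -193) + X(32)) = √((-193 - 1*15) + 31/74) = √((-193 - 15) + 31/74) = √(-208 + 31/74) = √(-15361/74) = I*√1136714/74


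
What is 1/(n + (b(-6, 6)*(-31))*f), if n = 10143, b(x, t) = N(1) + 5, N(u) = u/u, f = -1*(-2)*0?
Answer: 1/10143 ≈ 9.8590e-5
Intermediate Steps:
f = 0 (f = 2*0 = 0)
N(u) = 1
b(x, t) = 6 (b(x, t) = 1 + 5 = 6)
1/(n + (b(-6, 6)*(-31))*f) = 1/(10143 + (6*(-31))*0) = 1/(10143 - 186*0) = 1/(10143 + 0) = 1/10143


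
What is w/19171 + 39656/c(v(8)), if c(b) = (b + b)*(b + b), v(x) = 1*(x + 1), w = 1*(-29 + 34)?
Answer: 190061699/1552851 ≈ 122.40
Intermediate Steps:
w = 5 (w = 1*5 = 5)
v(x) = 1 + x (v(x) = 1*(1 + x) = 1 + x)
c(b) = 4*b² (c(b) = (2*b)*(2*b) = 4*b²)
w/19171 + 39656/c(v(8)) = 5/19171 + 39656/((4*(1 + 8)²)) = 5*(1/19171) + 39656/((4*9²)) = 5/19171 + 39656/((4*81)) = 5/19171 + 39656/324 = 5/19171 + 39656*(1/324) = 5/19171 + 9914/81 = 190061699/1552851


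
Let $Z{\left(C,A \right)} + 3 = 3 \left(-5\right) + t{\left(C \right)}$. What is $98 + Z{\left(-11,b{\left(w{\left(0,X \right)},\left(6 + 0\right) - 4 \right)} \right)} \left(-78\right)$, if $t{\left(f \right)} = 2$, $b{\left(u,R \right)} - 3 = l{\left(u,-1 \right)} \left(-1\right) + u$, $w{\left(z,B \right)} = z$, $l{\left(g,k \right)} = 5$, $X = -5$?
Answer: $1346$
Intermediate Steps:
$b{\left(u,R \right)} = -2 + u$ ($b{\left(u,R \right)} = 3 + \left(5 \left(-1\right) + u\right) = 3 + \left(-5 + u\right) = -2 + u$)
$Z{\left(C,A \right)} = -16$ ($Z{\left(C,A \right)} = -3 + \left(3 \left(-5\right) + 2\right) = -3 + \left(-15 + 2\right) = -3 - 13 = -16$)
$98 + Z{\left(-11,b{\left(w{\left(0,X \right)},\left(6 + 0\right) - 4 \right)} \right)} \left(-78\right) = 98 - -1248 = 98 + 1248 = 1346$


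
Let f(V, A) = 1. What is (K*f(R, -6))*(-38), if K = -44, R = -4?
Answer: 1672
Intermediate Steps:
(K*f(R, -6))*(-38) = -44*1*(-38) = -44*(-38) = 1672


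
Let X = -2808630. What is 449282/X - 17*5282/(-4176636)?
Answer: -135357437761/977552097390 ≈ -0.13847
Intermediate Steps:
449282/X - 17*5282/(-4176636) = 449282/(-2808630) - 17*5282/(-4176636) = 449282*(-1/2808630) - 89794*(-1/4176636) = -224641/1404315 + 44897/2088318 = -135357437761/977552097390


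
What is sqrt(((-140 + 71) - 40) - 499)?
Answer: 4*I*sqrt(38) ≈ 24.658*I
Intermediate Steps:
sqrt(((-140 + 71) - 40) - 499) = sqrt((-69 - 40) - 499) = sqrt(-109 - 499) = sqrt(-608) = 4*I*sqrt(38)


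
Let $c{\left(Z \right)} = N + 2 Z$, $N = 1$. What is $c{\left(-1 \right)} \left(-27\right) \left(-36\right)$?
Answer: $-972$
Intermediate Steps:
$c{\left(Z \right)} = 1 + 2 Z$
$c{\left(-1 \right)} \left(-27\right) \left(-36\right) = \left(1 + 2 \left(-1\right)\right) \left(-27\right) \left(-36\right) = \left(1 - 2\right) \left(-27\right) \left(-36\right) = \left(-1\right) \left(-27\right) \left(-36\right) = 27 \left(-36\right) = -972$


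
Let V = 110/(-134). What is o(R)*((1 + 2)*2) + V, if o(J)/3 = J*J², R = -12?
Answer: -2084023/67 ≈ -31105.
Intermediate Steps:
o(J) = 3*J³ (o(J) = 3*(J*J²) = 3*J³)
V = -55/67 (V = 110*(-1/134) = -55/67 ≈ -0.82090)
o(R)*((1 + 2)*2) + V = (3*(-12)³)*((1 + 2)*2) - 55/67 = (3*(-1728))*(3*2) - 55/67 = -5184*6 - 55/67 = -31104 - 55/67 = -2084023/67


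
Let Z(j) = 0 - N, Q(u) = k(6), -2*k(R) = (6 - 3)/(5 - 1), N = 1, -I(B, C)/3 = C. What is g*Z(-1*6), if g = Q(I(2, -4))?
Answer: 3/8 ≈ 0.37500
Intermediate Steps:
I(B, C) = -3*C
k(R) = -3/8 (k(R) = -(6 - 3)/(2*(5 - 1)) = -3/(2*4) = -1/2*3/4 = -3/8)
Q(u) = -3/8
g = -3/8 ≈ -0.37500
Z(j) = -1 (Z(j) = 0 - 1*1 = 0 - 1 = -1)
g*Z(-1*6) = -3/8*(-1) = 3/8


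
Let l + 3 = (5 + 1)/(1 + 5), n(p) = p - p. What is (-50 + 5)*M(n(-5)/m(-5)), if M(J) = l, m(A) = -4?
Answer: 90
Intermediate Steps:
n(p) = 0
l = -2 (l = -3 + (5 + 1)/(1 + 5) = -3 + 6/6 = -3 + 6*(⅙) = -3 + 1 = -2)
M(J) = -2
(-50 + 5)*M(n(-5)/m(-5)) = (-50 + 5)*(-2) = -45*(-2) = 90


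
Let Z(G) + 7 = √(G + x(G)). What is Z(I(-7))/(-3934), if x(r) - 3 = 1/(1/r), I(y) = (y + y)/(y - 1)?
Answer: 1/562 - √26/7868 ≈ 0.0011313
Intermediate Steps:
I(y) = 2*y/(-1 + y) (I(y) = (2*y)/(-1 + y) = 2*y/(-1 + y))
x(r) = 3 + r (x(r) = 3 + 1/(1/r) = 3 + r)
Z(G) = -7 + √(3 + 2*G) (Z(G) = -7 + √(G + (3 + G)) = -7 + √(3 + 2*G))
Z(I(-7))/(-3934) = (-7 + √(3 + 2*(2*(-7)/(-1 - 7))))/(-3934) = (-7 + √(3 + 2*(2*(-7)/(-8))))*(-1/3934) = (-7 + √(3 + 2*(2*(-7)*(-⅛))))*(-1/3934) = (-7 + √(3 + 2*(7/4)))*(-1/3934) = (-7 + √(3 + 7/2))*(-1/3934) = (-7 + √(13/2))*(-1/3934) = (-7 + √26/2)*(-1/3934) = 1/562 - √26/7868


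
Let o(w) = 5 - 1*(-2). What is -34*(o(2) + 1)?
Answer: -272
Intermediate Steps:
o(w) = 7 (o(w) = 5 + 2 = 7)
-34*(o(2) + 1) = -34*(7 + 1) = -34*8 = -272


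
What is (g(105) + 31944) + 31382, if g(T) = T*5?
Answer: 63851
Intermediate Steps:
g(T) = 5*T
(g(105) + 31944) + 31382 = (5*105 + 31944) + 31382 = (525 + 31944) + 31382 = 32469 + 31382 = 63851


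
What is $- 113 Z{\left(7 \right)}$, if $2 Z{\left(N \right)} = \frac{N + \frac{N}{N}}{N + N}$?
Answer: $- \frac{226}{7} \approx -32.286$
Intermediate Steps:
$Z{\left(N \right)} = \frac{1 + N}{4 N}$ ($Z{\left(N \right)} = \frac{\left(N + \frac{N}{N}\right) \frac{1}{N + N}}{2} = \frac{\left(N + 1\right) \frac{1}{2 N}}{2} = \frac{\left(1 + N\right) \frac{1}{2 N}}{2} = \frac{\frac{1}{2} \frac{1}{N} \left(1 + N\right)}{2} = \frac{1 + N}{4 N}$)
$- 113 Z{\left(7 \right)} = - 113 \frac{1 + 7}{4 \cdot 7} = - 113 \cdot \frac{1}{4} \cdot \frac{1}{7} \cdot 8 = \left(-113\right) \frac{2}{7} = - \frac{226}{7}$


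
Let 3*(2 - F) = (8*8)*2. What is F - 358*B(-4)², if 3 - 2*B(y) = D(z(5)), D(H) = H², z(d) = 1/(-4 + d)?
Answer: -1196/3 ≈ -398.67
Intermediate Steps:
F = -122/3 (F = 2 - 8*8*2/3 = 2 - 64*2/3 = 2 - ⅓*128 = 2 - 128/3 = -122/3 ≈ -40.667)
B(y) = 1 (B(y) = 3/2 - 1/(2*(-4 + 5)²) = 3/2 - (1/1)²/2 = 3/2 - ½*1² = 3/2 - ½*1 = 3/2 - ½ = 1)
F - 358*B(-4)² = -122/3 - 358*1² = -122/3 - 358*1 = -122/3 - 358 = -1196/3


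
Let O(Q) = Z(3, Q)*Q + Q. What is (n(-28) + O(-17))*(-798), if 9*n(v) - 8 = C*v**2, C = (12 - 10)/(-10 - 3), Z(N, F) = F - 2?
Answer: -3044636/13 ≈ -2.3420e+5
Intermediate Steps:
Z(N, F) = -2 + F
C = -2/13 (C = 2/(-13) = 2*(-1/13) = -2/13 ≈ -0.15385)
O(Q) = Q + Q*(-2 + Q) (O(Q) = (-2 + Q)*Q + Q = Q*(-2 + Q) + Q = Q + Q*(-2 + Q))
n(v) = 8/9 - 2*v**2/117 (n(v) = 8/9 + (-2*v**2/13)/9 = 8/9 - 2*v**2/117)
(n(-28) + O(-17))*(-798) = ((8/9 - 2/117*(-28)**2) - 17*(-1 - 17))*(-798) = ((8/9 - 2/117*784) - 17*(-18))*(-798) = ((8/9 - 1568/117) + 306)*(-798) = (-488/39 + 306)*(-798) = (11446/39)*(-798) = -3044636/13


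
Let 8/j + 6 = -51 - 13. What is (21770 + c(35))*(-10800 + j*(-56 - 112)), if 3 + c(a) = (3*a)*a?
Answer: -1371425568/5 ≈ -2.7429e+8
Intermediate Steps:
j = -4/35 (j = 8/(-6 + (-51 - 13)) = 8/(-6 - 64) = 8/(-70) = 8*(-1/70) = -4/35 ≈ -0.11429)
c(a) = -3 + 3*a² (c(a) = -3 + (3*a)*a = -3 + 3*a²)
(21770 + c(35))*(-10800 + j*(-56 - 112)) = (21770 + (-3 + 3*35²))*(-10800 - 4*(-56 - 112)/35) = (21770 + (-3 + 3*1225))*(-10800 - 4/35*(-168)) = (21770 + (-3 + 3675))*(-10800 + 96/5) = (21770 + 3672)*(-53904/5) = 25442*(-53904/5) = -1371425568/5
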